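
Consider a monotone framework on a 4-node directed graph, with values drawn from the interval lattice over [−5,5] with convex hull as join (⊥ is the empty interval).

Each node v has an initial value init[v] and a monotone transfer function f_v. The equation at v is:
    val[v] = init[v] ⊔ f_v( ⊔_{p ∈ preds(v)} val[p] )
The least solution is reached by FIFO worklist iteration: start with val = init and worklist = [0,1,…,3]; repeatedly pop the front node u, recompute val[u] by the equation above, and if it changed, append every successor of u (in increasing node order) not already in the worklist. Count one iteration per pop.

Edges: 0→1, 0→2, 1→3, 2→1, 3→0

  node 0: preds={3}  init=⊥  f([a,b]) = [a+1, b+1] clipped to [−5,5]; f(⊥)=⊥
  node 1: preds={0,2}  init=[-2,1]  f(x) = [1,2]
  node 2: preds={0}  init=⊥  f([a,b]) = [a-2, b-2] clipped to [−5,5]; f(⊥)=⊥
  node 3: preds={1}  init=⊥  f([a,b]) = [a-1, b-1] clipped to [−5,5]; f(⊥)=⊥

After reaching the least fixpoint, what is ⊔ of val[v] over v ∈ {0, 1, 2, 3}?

Iteration log — 8 steps:
  step 1. node 0  ⊔preds=⊥  new=⊥  stable
  step 2. node 1  ⊔preds=⊥  new=[-2,2]  old=[-2,1]  +wl: 
  step 3. node 2  ⊔preds=⊥  new=⊥  stable
  step 4. node 3  ⊔preds=[-2,2]  new=[-3,1]  old=⊥  +wl: 0
  step 5. node 0  ⊔preds=[-3,1]  new=[-2,2]  old=⊥  +wl: 1,2
  step 6. node 1  ⊔preds=[-2,2]  new=[-2,2]  stable
  step 7. node 2  ⊔preds=[-2,2]  new=[-4,0]  old=⊥  +wl: 1
  step 8. node 1  ⊔preds=[-4,2]  new=[-2,2]  stable

Least fixpoint reached:
  node 0: [-2,2]
  node 1: [-2,2]
  node 2: [-4,0]
  node 3: [-3,1]

[-4,2]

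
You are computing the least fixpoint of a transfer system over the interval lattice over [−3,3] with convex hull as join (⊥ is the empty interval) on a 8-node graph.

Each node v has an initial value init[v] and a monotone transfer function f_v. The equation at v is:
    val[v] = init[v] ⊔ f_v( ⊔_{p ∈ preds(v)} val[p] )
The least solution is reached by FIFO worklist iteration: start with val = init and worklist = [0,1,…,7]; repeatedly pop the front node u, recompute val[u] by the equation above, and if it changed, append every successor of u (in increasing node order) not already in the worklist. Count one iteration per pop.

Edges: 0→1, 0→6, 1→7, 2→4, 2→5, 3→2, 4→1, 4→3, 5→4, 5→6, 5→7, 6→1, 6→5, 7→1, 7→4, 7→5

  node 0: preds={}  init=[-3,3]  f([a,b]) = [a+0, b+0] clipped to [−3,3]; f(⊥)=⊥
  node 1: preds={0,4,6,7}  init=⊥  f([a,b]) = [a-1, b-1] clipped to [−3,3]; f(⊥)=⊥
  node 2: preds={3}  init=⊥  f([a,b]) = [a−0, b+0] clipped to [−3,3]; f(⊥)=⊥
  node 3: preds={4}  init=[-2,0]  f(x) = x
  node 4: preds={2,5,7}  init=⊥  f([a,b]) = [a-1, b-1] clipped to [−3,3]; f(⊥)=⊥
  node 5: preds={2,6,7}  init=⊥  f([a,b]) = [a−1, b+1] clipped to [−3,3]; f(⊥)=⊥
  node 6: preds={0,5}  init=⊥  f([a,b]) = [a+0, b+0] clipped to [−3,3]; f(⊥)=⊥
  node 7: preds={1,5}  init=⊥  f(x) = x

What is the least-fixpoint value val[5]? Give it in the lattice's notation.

Iteration log — 27 steps:
  step 1. node 0  ⊔preds=⊥  new=[-3,3]  stable
  step 2. node 1  ⊔preds=[-3,3]  new=[-3,2]  old=⊥  +wl: 
  step 3. node 2  ⊔preds=[-2,0]  new=[-2,0]  old=⊥  +wl: 
  step 4. node 3  ⊔preds=⊥  new=[-2,0]  stable
  step 5. node 4  ⊔preds=[-2,0]  new=[-3,-1]  old=⊥  +wl: 1,3
  step 6. node 5  ⊔preds=[-2,0]  new=[-3,1]  old=⊥  +wl: 4
  step 7. node 6  ⊔preds=[-3,3]  new=[-3,3]  old=⊥  +wl: 5
  step 8. node 7  ⊔preds=[-3,2]  new=[-3,2]  old=⊥  +wl: 
  step 9. node 1  ⊔preds=[-3,3]  new=[-3,2]  stable
  step 10. node 3  ⊔preds=[-3,-1]  new=[-3,0]  old=[-2,0]  +wl: 2
  step 11. node 4  ⊔preds=[-3,2]  new=[-3,1]  old=[-3,-1]  +wl: 1,3
  step 12. node 5  ⊔preds=[-3,3]  new=[-3,3]  old=[-3,1]  +wl: 4,6,7
  step 13. node 2  ⊔preds=[-3,0]  new=[-3,0]  old=[-2,0]  +wl: 5
  step 14. node 1  ⊔preds=[-3,3]  new=[-3,2]  stable
  step 15. node 3  ⊔preds=[-3,1]  new=[-3,1]  old=[-3,0]  +wl: 2
  step 16. node 4  ⊔preds=[-3,3]  new=[-3,2]  old=[-3,1]  +wl: 1,3
  step 17. node 6  ⊔preds=[-3,3]  new=[-3,3]  stable
  step 18. node 7  ⊔preds=[-3,3]  new=[-3,3]  old=[-3,2]  +wl: 4
  step 19. node 5  ⊔preds=[-3,3]  new=[-3,3]  stable
  step 20. node 2  ⊔preds=[-3,1]  new=[-3,1]  old=[-3,0]  +wl: 5
  step 21. node 1  ⊔preds=[-3,3]  new=[-3,2]  stable
  step 22. node 3  ⊔preds=[-3,2]  new=[-3,2]  old=[-3,1]  +wl: 2
  step 23. node 4  ⊔preds=[-3,3]  new=[-3,2]  stable
  step 24. node 5  ⊔preds=[-3,3]  new=[-3,3]  stable
  step 25. node 2  ⊔preds=[-3,2]  new=[-3,2]  old=[-3,1]  +wl: 4,5
  step 26. node 4  ⊔preds=[-3,3]  new=[-3,2]  stable
  step 27. node 5  ⊔preds=[-3,3]  new=[-3,3]  stable

Least fixpoint reached:
  node 0: [-3,3]
  node 1: [-3,2]
  node 2: [-3,2]
  node 3: [-3,2]
  node 4: [-3,2]
  node 5: [-3,3]
  node 6: [-3,3]
  node 7: [-3,3]

[-3,3]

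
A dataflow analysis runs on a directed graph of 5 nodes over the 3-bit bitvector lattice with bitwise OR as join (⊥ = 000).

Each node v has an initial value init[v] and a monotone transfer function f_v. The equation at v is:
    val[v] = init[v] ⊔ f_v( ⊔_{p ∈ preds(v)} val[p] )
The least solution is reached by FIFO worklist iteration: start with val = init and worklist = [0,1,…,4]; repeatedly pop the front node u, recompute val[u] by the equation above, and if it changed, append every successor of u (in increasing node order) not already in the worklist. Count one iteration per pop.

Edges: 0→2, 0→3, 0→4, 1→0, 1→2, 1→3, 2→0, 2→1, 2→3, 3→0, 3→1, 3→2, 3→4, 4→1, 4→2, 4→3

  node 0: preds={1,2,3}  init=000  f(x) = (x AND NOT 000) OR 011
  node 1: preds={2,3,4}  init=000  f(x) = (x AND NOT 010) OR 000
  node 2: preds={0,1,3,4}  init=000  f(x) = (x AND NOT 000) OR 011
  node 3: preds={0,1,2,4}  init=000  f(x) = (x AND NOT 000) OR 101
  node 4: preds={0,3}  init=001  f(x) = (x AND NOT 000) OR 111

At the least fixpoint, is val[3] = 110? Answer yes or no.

Worklist (12 pops):
  #1 pop 0: in=000 → 011 (was 000); enqueue []
  #2 pop 1: in=001 → 001 (was 000); enqueue [0]
  #3 pop 2: in=011 → 011 (was 000); enqueue [1]
  #4 pop 3: in=011 → 111 (was 000); enqueue [2]
  #5 pop 4: in=111 → 111 (was 001); enqueue [3]
  #6 pop 0: in=111 → 111 (was 011); enqueue [4]
  #7 pop 1: in=111 → 101 (was 001); enqueue [0]
  #8 pop 2: in=111 → 111 (was 011); enqueue [1]
  #9 pop 3: in=111 → 111 (no change)
  #10 pop 4: in=111 → 111 (no change)
  #11 pop 0: in=111 → 111 (no change)
  #12 pop 1: in=111 → 101 (no change)

Fixpoint:
  val[0] = 111
  val[1] = 101
  val[2] = 111
  val[3] = 111
  val[4] = 111

no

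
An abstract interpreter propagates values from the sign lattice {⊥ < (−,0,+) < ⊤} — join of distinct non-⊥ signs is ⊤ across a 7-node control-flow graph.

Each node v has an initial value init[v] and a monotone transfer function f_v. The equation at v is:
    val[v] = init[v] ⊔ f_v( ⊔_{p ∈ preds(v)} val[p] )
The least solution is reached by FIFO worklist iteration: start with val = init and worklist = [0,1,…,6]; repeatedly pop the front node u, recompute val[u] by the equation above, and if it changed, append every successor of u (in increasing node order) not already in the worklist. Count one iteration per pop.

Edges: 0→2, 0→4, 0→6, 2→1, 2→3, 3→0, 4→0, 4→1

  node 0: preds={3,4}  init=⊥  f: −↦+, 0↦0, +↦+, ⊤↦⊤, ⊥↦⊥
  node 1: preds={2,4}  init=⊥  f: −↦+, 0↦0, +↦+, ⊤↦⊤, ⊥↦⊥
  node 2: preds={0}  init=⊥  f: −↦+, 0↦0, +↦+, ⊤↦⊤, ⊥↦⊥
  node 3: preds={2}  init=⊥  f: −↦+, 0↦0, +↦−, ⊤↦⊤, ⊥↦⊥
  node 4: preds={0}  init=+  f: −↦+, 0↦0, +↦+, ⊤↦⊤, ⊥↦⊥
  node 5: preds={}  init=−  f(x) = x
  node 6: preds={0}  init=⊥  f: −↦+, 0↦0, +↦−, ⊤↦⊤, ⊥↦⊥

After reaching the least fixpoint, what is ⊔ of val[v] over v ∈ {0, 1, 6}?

Trace (15 dequeues):
  [1] u=0 | in + | out + | prev ⊥ | push {}
  [2] u=1 | in + | out + | prev ⊥ | push {}
  [3] u=2 | in + | out + | prev ⊥ | push {1}
  [4] u=3 | in + | out − | prev ⊥ | push {0}
  [5] u=4 | in + | out + | ==
  [6] u=5 | in ⊥ | out − | ==
  [7] u=6 | in + | out − | prev ⊥ | push {}
  [8] u=1 | in + | out + | ==
  [9] u=0 | in ⊤ | out ⊤ | prev + | push {2,4,6}
  [10] u=2 | in ⊤ | out ⊤ | prev + | push {1,3}
  [11] u=4 | in ⊤ | out ⊤ | prev + | push {0}
  [12] u=6 | in ⊤ | out ⊤ | prev − | push {}
  [13] u=1 | in ⊤ | out ⊤ | prev + | push {}
  [14] u=3 | in ⊤ | out ⊤ | prev − | push {}
  [15] u=0 | in ⊤ | out ⊤ | ==

Converged values:
  [0] ⊤
  [1] ⊤
  [2] ⊤
  [3] ⊤
  [4] ⊤
  [5] −
  [6] ⊤

⊤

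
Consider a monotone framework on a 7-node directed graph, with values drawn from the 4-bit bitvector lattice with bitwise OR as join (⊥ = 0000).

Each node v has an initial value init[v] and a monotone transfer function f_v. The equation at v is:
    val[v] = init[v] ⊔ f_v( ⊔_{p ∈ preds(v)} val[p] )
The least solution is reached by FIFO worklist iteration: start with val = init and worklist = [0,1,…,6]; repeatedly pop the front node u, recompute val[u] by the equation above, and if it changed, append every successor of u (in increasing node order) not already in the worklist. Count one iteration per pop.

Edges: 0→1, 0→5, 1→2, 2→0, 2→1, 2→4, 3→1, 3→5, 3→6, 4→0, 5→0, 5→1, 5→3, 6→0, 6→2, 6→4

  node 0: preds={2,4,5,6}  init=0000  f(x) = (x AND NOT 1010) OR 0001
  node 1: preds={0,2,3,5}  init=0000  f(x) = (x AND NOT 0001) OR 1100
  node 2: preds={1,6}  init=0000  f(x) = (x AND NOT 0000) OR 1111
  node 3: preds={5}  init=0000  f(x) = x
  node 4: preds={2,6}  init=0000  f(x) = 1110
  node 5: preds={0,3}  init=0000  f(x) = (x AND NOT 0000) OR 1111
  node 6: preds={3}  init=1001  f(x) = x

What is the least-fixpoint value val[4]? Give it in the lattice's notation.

1110

Trace (17 dequeues):
  [1] u=0 | in 1001 | out 0001 | prev 0000 | push {}
  [2] u=1 | in 0001 | out 1100 | prev 0000 | push {}
  [3] u=2 | in 1101 | out 1111 | prev 0000 | push {0,1}
  [4] u=3 | in 0000 | out 0000 | ==
  [5] u=4 | in 1111 | out 1110 | prev 0000 | push {}
  [6] u=5 | in 0001 | out 1111 | prev 0000 | push {3}
  [7] u=6 | in 0000 | out 1001 | ==
  [8] u=0 | in 1111 | out 0101 | prev 0001 | push {5}
  [9] u=1 | in 1111 | out 1110 | prev 1100 | push {2}
  [10] u=3 | in 1111 | out 1111 | prev 0000 | push {1,6}
  [11] u=5 | in 1111 | out 1111 | ==
  [12] u=2 | in 1111 | out 1111 | ==
  [13] u=1 | in 1111 | out 1110 | ==
  [14] u=6 | in 1111 | out 1111 | prev 1001 | push {0,2,4}
  [15] u=0 | in 1111 | out 0101 | ==
  [16] u=2 | in 1111 | out 1111 | ==
  [17] u=4 | in 1111 | out 1110 | ==

Converged values:
  [0] 0101
  [1] 1110
  [2] 1111
  [3] 1111
  [4] 1110
  [5] 1111
  [6] 1111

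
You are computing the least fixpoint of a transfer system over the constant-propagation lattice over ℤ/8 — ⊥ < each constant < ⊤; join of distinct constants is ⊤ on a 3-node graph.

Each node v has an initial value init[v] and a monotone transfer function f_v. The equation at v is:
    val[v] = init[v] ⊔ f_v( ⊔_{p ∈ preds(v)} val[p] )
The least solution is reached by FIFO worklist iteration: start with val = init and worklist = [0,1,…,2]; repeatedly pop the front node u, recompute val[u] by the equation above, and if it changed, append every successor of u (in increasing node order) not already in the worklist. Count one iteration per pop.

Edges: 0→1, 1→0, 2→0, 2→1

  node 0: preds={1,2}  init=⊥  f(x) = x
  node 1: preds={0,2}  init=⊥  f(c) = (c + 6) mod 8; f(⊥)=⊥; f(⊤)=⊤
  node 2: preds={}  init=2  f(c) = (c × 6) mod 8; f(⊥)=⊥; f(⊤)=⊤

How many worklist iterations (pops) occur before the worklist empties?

Trace (6 dequeues):
  [1] u=0 | in 2 | out 2 | prev ⊥ | push {}
  [2] u=1 | in 2 | out 0 | prev ⊥ | push {0}
  [3] u=2 | in ⊥ | out 2 | ==
  [4] u=0 | in ⊤ | out ⊤ | prev 2 | push {1}
  [5] u=1 | in ⊤ | out ⊤ | prev 0 | push {0}
  [6] u=0 | in ⊤ | out ⊤ | ==

Converged values:
  [0] ⊤
  [1] ⊤
  [2] 2

6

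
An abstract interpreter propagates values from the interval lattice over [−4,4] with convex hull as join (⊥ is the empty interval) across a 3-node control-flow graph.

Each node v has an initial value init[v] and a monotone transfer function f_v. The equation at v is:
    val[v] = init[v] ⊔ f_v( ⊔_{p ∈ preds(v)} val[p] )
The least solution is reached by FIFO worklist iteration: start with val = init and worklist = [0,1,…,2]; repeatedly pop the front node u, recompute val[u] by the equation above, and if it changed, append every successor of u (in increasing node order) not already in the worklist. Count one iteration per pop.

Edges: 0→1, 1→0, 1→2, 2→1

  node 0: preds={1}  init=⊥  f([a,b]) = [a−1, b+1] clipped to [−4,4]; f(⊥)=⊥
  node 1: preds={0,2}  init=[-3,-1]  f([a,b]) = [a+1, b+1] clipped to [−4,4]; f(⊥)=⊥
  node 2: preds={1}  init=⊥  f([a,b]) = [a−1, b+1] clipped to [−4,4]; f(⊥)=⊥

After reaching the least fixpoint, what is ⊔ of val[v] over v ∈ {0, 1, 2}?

Iteration log — 10 steps:
  step 1. node 0  ⊔preds=[-3,-1]  new=[-4,0]  old=⊥  +wl: 
  step 2. node 1  ⊔preds=[-4,0]  new=[-3,1]  old=[-3,-1]  +wl: 0
  step 3. node 2  ⊔preds=[-3,1]  new=[-4,2]  old=⊥  +wl: 1
  step 4. node 0  ⊔preds=[-3,1]  new=[-4,2]  old=[-4,0]  +wl: 
  step 5. node 1  ⊔preds=[-4,2]  new=[-3,3]  old=[-3,1]  +wl: 0,2
  step 6. node 0  ⊔preds=[-3,3]  new=[-4,4]  old=[-4,2]  +wl: 1
  step 7. node 2  ⊔preds=[-3,3]  new=[-4,4]  old=[-4,2]  +wl: 
  step 8. node 1  ⊔preds=[-4,4]  new=[-3,4]  old=[-3,3]  +wl: 0,2
  step 9. node 0  ⊔preds=[-3,4]  new=[-4,4]  stable
  step 10. node 2  ⊔preds=[-3,4]  new=[-4,4]  stable

Least fixpoint reached:
  node 0: [-4,4]
  node 1: [-3,4]
  node 2: [-4,4]

[-4,4]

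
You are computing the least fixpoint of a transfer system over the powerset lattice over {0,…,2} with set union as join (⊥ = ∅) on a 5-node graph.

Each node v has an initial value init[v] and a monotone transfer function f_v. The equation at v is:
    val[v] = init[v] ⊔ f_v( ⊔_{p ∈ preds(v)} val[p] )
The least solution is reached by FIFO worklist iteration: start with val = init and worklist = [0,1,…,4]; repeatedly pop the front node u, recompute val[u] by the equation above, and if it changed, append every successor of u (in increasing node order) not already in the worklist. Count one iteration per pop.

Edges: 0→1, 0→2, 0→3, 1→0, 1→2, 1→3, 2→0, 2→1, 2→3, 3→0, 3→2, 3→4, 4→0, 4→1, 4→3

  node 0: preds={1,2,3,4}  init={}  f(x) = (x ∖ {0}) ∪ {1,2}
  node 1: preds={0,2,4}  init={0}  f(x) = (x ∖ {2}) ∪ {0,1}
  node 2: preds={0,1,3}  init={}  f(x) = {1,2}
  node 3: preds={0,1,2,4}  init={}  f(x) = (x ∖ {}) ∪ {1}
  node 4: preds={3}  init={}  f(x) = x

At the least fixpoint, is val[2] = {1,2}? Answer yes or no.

yes

Iteration log — 9 steps:
  step 1. node 0  ⊔preds={0}  new={1,2}  old={}  +wl: 
  step 2. node 1  ⊔preds={1,2}  new={0,1}  old={0}  +wl: 0
  step 3. node 2  ⊔preds={0,1,2}  new={1,2}  old={}  +wl: 1
  step 4. node 3  ⊔preds={0,1,2}  new={0,1,2}  old={}  +wl: 2
  step 5. node 4  ⊔preds={0,1,2}  new={0,1,2}  old={}  +wl: 3
  step 6. node 0  ⊔preds={0,1,2}  new={1,2}  stable
  step 7. node 1  ⊔preds={0,1,2}  new={0,1}  stable
  step 8. node 2  ⊔preds={0,1,2}  new={1,2}  stable
  step 9. node 3  ⊔preds={0,1,2}  new={0,1,2}  stable

Least fixpoint reached:
  node 0: {1,2}
  node 1: {0,1}
  node 2: {1,2}
  node 3: {0,1,2}
  node 4: {0,1,2}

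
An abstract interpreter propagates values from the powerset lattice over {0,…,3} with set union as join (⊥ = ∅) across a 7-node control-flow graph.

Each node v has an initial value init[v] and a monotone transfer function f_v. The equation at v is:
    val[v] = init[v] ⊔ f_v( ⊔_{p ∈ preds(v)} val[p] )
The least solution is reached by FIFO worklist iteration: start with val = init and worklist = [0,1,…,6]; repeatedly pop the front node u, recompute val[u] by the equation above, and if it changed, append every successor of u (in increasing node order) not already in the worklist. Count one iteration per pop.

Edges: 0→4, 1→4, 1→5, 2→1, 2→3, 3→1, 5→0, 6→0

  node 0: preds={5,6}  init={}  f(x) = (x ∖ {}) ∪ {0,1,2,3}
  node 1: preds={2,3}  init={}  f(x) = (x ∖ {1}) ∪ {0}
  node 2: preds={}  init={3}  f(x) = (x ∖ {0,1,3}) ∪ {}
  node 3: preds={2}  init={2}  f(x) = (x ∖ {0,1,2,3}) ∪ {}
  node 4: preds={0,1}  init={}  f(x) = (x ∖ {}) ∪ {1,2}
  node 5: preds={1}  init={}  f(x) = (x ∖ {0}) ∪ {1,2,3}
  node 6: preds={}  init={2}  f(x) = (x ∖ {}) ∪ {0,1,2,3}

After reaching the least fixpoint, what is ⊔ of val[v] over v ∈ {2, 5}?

Worklist (8 pops):
  #1 pop 0: in={2} → {0,1,2,3} (was {}); enqueue []
  #2 pop 1: in={2,3} → {0,2,3} (was {}); enqueue []
  #3 pop 2: in={} → {3} (no change)
  #4 pop 3: in={3} → {2} (no change)
  #5 pop 4: in={0,1,2,3} → {0,1,2,3} (was {}); enqueue []
  #6 pop 5: in={0,2,3} → {1,2,3} (was {}); enqueue [0]
  #7 pop 6: in={} → {0,1,2,3} (was {2}); enqueue []
  #8 pop 0: in={0,1,2,3} → {0,1,2,3} (no change)

Fixpoint:
  val[0] = {0,1,2,3}
  val[1] = {0,2,3}
  val[2] = {3}
  val[3] = {2}
  val[4] = {0,1,2,3}
  val[5] = {1,2,3}
  val[6] = {0,1,2,3}

{1,2,3}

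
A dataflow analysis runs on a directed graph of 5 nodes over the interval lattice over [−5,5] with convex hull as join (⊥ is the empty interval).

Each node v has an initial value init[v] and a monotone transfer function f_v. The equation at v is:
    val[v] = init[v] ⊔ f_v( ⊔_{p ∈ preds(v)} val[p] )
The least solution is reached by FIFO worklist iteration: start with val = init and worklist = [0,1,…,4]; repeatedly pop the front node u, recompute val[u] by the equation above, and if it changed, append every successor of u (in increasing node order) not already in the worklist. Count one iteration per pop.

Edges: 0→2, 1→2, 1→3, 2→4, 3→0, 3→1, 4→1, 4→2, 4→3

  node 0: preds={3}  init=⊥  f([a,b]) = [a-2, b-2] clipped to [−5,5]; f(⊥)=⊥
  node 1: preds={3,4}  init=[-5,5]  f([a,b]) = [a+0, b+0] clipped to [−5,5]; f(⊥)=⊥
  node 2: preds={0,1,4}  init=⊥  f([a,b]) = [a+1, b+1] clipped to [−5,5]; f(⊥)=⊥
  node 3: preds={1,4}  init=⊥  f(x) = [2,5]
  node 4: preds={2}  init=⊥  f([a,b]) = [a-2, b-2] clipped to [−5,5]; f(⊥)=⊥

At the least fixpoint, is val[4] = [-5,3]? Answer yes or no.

Trace (9 dequeues):
  [1] u=0 | in ⊥ | out ⊥ | ==
  [2] u=1 | in ⊥ | out [-5,5] | ==
  [3] u=2 | in [-5,5] | out [-4,5] | prev ⊥ | push {}
  [4] u=3 | in [-5,5] | out [2,5] | prev ⊥ | push {0,1}
  [5] u=4 | in [-4,5] | out [-5,3] | prev ⊥ | push {2,3}
  [6] u=0 | in [2,5] | out [0,3] | prev ⊥ | push {}
  [7] u=1 | in [-5,5] | out [-5,5] | ==
  [8] u=2 | in [-5,5] | out [-4,5] | ==
  [9] u=3 | in [-5,5] | out [2,5] | ==

Converged values:
  [0] [0,3]
  [1] [-5,5]
  [2] [-4,5]
  [3] [2,5]
  [4] [-5,3]

yes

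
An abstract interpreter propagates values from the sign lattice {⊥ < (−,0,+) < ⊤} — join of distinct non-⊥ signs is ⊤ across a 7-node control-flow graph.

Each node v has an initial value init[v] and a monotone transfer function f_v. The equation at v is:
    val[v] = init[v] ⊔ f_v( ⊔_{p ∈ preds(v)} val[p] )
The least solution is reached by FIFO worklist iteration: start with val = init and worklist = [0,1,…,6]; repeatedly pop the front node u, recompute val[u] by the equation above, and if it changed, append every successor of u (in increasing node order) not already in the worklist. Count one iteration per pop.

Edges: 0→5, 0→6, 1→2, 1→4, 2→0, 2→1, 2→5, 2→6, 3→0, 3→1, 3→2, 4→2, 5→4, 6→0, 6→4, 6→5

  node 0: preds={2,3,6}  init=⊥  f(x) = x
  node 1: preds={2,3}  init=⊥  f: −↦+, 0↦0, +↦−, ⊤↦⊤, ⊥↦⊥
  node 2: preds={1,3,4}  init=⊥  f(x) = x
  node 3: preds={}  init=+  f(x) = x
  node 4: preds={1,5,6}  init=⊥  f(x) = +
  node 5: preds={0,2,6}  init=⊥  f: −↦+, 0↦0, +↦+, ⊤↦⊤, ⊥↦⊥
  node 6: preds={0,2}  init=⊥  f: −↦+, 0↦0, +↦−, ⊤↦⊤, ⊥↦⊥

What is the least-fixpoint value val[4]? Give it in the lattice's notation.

Worklist (13 pops):
  #1 pop 0: in=+ → + (was ⊥); enqueue []
  #2 pop 1: in=+ → − (was ⊥); enqueue []
  #3 pop 2: in=⊤ → ⊤ (was ⊥); enqueue [0,1]
  #4 pop 3: in=⊥ → + (no change)
  #5 pop 4: in=− → + (was ⊥); enqueue [2]
  #6 pop 5: in=⊤ → ⊤ (was ⊥); enqueue [4]
  #7 pop 6: in=⊤ → ⊤ (was ⊥); enqueue [5]
  #8 pop 0: in=⊤ → ⊤ (was +); enqueue [6]
  #9 pop 1: in=⊤ → ⊤ (was −); enqueue []
  #10 pop 2: in=⊤ → ⊤ (no change)
  #11 pop 4: in=⊤ → + (no change)
  #12 pop 5: in=⊤ → ⊤ (no change)
  #13 pop 6: in=⊤ → ⊤ (no change)

Fixpoint:
  val[0] = ⊤
  val[1] = ⊤
  val[2] = ⊤
  val[3] = +
  val[4] = +
  val[5] = ⊤
  val[6] = ⊤

+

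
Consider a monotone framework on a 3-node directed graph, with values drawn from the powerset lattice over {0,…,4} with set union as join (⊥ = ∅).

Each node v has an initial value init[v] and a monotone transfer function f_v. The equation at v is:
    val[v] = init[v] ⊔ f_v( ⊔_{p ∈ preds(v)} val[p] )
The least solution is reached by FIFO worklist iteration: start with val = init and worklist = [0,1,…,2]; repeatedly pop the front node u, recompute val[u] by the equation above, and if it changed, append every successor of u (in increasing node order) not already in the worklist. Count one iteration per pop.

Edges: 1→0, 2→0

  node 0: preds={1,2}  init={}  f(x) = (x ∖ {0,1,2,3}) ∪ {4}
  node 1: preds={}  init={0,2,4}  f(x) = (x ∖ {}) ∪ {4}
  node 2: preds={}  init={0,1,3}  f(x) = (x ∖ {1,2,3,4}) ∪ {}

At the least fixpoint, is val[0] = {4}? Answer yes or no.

yes

Trace (3 dequeues):
  [1] u=0 | in {0,1,2,3,4} | out {4} | prev {} | push {}
  [2] u=1 | in {} | out {0,2,4} | ==
  [3] u=2 | in {} | out {0,1,3} | ==

Converged values:
  [0] {4}
  [1] {0,2,4}
  [2] {0,1,3}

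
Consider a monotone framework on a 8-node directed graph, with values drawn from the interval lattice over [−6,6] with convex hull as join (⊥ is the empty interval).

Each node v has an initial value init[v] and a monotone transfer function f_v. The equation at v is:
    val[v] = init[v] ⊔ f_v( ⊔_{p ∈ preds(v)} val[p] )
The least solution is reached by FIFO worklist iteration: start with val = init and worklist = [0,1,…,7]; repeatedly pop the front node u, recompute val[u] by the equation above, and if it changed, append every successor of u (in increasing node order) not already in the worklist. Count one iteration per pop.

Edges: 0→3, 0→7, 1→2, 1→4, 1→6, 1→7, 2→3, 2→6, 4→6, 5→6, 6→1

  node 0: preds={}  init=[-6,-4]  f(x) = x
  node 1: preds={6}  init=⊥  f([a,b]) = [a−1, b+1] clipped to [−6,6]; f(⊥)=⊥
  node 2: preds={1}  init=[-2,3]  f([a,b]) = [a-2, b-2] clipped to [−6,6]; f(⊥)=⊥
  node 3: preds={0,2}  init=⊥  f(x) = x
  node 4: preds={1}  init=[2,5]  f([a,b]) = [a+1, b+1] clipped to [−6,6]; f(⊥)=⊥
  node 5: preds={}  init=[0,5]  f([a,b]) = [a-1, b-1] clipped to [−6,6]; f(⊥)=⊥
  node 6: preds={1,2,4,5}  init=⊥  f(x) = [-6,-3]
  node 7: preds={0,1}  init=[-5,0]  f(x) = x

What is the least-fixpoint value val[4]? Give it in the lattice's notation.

Trace (14 dequeues):
  [1] u=0 | in ⊥ | out [-6,-4] | ==
  [2] u=1 | in ⊥ | out ⊥ | ==
  [3] u=2 | in ⊥ | out [-2,3] | ==
  [4] u=3 | in [-6,3] | out [-6,3] | prev ⊥ | push {}
  [5] u=4 | in ⊥ | out [2,5] | ==
  [6] u=5 | in ⊥ | out [0,5] | ==
  [7] u=6 | in [-2,5] | out [-6,-3] | prev ⊥ | push {1}
  [8] u=7 | in [-6,-4] | out [-6,0] | prev [-5,0] | push {}
  [9] u=1 | in [-6,-3] | out [-6,-2] | prev ⊥ | push {2,4,6,7}
  [10] u=2 | in [-6,-2] | out [-6,3] | prev [-2,3] | push {3}
  [11] u=4 | in [-6,-2] | out [-5,5] | prev [2,5] | push {}
  [12] u=6 | in [-6,5] | out [-6,-3] | ==
  [13] u=7 | in [-6,-2] | out [-6,0] | ==
  [14] u=3 | in [-6,3] | out [-6,3] | ==

Converged values:
  [0] [-6,-4]
  [1] [-6,-2]
  [2] [-6,3]
  [3] [-6,3]
  [4] [-5,5]
  [5] [0,5]
  [6] [-6,-3]
  [7] [-6,0]

[-5,5]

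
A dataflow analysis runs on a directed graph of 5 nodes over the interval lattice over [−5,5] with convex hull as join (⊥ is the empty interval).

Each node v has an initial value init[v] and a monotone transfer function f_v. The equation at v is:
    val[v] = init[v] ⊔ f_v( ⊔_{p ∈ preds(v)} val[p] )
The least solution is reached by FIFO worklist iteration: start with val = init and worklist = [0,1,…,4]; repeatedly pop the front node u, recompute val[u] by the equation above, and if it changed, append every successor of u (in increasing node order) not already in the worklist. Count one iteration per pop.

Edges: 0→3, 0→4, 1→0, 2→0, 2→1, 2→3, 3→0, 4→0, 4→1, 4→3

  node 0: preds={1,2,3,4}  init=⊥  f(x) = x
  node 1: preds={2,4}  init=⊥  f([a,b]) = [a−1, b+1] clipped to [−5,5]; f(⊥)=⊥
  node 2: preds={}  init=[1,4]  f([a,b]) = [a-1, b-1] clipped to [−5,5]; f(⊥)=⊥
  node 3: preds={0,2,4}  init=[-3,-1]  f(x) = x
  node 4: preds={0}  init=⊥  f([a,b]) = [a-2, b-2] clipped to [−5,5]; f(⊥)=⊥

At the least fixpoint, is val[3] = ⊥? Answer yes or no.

Trace (12 dequeues):
  [1] u=0 | in [-3,4] | out [-3,4] | prev ⊥ | push {}
  [2] u=1 | in [1,4] | out [0,5] | prev ⊥ | push {0}
  [3] u=2 | in ⊥ | out [1,4] | ==
  [4] u=3 | in [-3,4] | out [-3,4] | prev [-3,-1] | push {}
  [5] u=4 | in [-3,4] | out [-5,2] | prev ⊥ | push {1,3}
  [6] u=0 | in [-5,5] | out [-5,5] | prev [-3,4] | push {4}
  [7] u=1 | in [-5,4] | out [-5,5] | prev [0,5] | push {0}
  [8] u=3 | in [-5,5] | out [-5,5] | prev [-3,4] | push {}
  [9] u=4 | in [-5,5] | out [-5,3] | prev [-5,2] | push {1,3}
  [10] u=0 | in [-5,5] | out [-5,5] | ==
  [11] u=1 | in [-5,4] | out [-5,5] | ==
  [12] u=3 | in [-5,5] | out [-5,5] | ==

Converged values:
  [0] [-5,5]
  [1] [-5,5]
  [2] [1,4]
  [3] [-5,5]
  [4] [-5,3]

no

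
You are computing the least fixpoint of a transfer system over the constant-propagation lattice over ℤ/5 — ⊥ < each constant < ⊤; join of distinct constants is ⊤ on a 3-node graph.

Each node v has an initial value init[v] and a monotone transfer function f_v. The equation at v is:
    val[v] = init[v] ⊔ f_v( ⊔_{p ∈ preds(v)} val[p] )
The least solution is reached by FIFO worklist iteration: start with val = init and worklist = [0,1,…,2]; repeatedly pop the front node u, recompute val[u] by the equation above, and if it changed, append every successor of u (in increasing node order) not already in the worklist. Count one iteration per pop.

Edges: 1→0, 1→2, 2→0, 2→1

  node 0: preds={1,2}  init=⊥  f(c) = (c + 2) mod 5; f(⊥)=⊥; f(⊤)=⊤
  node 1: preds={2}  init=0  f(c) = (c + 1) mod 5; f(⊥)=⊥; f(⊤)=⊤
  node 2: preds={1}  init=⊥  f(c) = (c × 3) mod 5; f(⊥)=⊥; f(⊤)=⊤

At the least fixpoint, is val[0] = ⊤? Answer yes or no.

yes

Worklist (9 pops):
  #1 pop 0: in=0 → 2 (was ⊥); enqueue []
  #2 pop 1: in=⊥ → 0 (no change)
  #3 pop 2: in=0 → 0 (was ⊥); enqueue [0,1]
  #4 pop 0: in=0 → 2 (no change)
  #5 pop 1: in=0 → ⊤ (was 0); enqueue [0,2]
  #6 pop 0: in=⊤ → ⊤ (was 2); enqueue []
  #7 pop 2: in=⊤ → ⊤ (was 0); enqueue [0,1]
  #8 pop 0: in=⊤ → ⊤ (no change)
  #9 pop 1: in=⊤ → ⊤ (no change)

Fixpoint:
  val[0] = ⊤
  val[1] = ⊤
  val[2] = ⊤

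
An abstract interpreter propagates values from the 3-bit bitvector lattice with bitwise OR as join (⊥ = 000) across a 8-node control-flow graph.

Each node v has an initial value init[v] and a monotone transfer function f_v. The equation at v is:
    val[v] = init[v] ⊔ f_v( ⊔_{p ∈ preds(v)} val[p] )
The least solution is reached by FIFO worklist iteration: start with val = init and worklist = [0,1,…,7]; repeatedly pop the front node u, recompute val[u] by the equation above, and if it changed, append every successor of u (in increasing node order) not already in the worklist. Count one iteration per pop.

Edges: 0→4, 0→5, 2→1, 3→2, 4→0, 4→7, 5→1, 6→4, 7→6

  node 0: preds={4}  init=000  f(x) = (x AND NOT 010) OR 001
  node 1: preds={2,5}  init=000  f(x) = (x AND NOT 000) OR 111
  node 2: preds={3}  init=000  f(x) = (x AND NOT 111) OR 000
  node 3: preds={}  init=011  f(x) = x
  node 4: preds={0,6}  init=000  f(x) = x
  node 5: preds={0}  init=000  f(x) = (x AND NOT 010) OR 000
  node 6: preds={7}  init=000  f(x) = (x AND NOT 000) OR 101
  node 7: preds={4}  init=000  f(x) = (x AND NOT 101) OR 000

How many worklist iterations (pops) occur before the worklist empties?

16

Trace (16 dequeues):
  [1] u=0 | in 000 | out 001 | prev 000 | push {}
  [2] u=1 | in 000 | out 111 | prev 000 | push {}
  [3] u=2 | in 011 | out 000 | ==
  [4] u=3 | in 000 | out 011 | ==
  [5] u=4 | in 001 | out 001 | prev 000 | push {0}
  [6] u=5 | in 001 | out 001 | prev 000 | push {1}
  [7] u=6 | in 000 | out 101 | prev 000 | push {4}
  [8] u=7 | in 001 | out 000 | ==
  [9] u=0 | in 001 | out 001 | ==
  [10] u=1 | in 001 | out 111 | ==
  [11] u=4 | in 101 | out 101 | prev 001 | push {0,7}
  [12] u=0 | in 101 | out 101 | prev 001 | push {4,5}
  [13] u=7 | in 101 | out 000 | ==
  [14] u=4 | in 101 | out 101 | ==
  [15] u=5 | in 101 | out 101 | prev 001 | push {1}
  [16] u=1 | in 101 | out 111 | ==

Converged values:
  [0] 101
  [1] 111
  [2] 000
  [3] 011
  [4] 101
  [5] 101
  [6] 101
  [7] 000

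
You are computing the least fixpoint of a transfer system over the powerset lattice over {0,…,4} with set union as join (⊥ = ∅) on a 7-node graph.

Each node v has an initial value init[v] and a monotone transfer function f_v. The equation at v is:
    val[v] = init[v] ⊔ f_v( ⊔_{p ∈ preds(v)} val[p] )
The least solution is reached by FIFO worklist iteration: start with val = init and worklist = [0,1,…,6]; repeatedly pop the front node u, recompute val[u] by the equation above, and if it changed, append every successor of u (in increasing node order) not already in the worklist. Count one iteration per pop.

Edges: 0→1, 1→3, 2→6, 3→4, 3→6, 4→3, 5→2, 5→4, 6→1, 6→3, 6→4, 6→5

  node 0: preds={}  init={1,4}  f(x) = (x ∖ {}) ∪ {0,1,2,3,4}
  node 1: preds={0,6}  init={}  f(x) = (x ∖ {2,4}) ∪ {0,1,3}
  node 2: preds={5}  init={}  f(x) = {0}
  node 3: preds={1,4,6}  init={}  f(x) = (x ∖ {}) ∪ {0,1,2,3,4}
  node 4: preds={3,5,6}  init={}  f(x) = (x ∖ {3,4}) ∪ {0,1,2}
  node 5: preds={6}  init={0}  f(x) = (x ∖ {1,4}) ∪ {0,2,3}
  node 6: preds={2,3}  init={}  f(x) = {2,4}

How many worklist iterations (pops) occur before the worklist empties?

12

Iteration log — 12 steps:
  step 1. node 0  ⊔preds={}  new={0,1,2,3,4}  old={1,4}  +wl: 
  step 2. node 1  ⊔preds={0,1,2,3,4}  new={0,1,3}  old={}  +wl: 
  step 3. node 2  ⊔preds={0}  new={0}  old={}  +wl: 
  step 4. node 3  ⊔preds={0,1,3}  new={0,1,2,3,4}  old={}  +wl: 
  step 5. node 4  ⊔preds={0,1,2,3,4}  new={0,1,2}  old={}  +wl: 3
  step 6. node 5  ⊔preds={}  new={0,2,3}  old={0}  +wl: 2,4
  step 7. node 6  ⊔preds={0,1,2,3,4}  new={2,4}  old={}  +wl: 1,5
  step 8. node 3  ⊔preds={0,1,2,3,4}  new={0,1,2,3,4}  stable
  step 9. node 2  ⊔preds={0,2,3}  new={0}  stable
  step 10. node 4  ⊔preds={0,1,2,3,4}  new={0,1,2}  stable
  step 11. node 1  ⊔preds={0,1,2,3,4}  new={0,1,3}  stable
  step 12. node 5  ⊔preds={2,4}  new={0,2,3}  stable

Least fixpoint reached:
  node 0: {0,1,2,3,4}
  node 1: {0,1,3}
  node 2: {0}
  node 3: {0,1,2,3,4}
  node 4: {0,1,2}
  node 5: {0,2,3}
  node 6: {2,4}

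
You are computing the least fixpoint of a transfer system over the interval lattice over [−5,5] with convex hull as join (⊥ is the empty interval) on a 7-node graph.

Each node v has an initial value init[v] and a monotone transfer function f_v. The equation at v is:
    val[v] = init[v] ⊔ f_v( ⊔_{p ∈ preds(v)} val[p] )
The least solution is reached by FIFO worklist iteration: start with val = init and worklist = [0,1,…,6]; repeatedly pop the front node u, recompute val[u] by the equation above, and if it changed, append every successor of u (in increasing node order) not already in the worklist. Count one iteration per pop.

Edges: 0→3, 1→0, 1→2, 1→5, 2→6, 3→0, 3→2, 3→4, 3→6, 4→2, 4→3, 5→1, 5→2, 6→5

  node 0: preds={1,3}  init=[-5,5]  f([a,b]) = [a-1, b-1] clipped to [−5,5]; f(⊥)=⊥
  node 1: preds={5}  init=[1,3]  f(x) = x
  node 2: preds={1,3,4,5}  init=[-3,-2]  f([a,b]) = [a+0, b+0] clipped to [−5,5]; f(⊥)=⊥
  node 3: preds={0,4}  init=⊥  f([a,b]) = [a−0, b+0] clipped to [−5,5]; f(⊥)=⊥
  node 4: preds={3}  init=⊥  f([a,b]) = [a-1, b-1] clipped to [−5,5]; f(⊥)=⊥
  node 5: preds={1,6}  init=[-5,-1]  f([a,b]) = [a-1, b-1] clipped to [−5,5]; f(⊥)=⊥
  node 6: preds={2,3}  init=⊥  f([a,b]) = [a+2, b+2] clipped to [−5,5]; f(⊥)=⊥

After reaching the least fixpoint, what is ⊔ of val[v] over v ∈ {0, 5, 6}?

[-5,5]

Iteration log — 17 steps:
  step 1. node 0  ⊔preds=[1,3]  new=[-5,5]  stable
  step 2. node 1  ⊔preds=[-5,-1]  new=[-5,3]  old=[1,3]  +wl: 0
  step 3. node 2  ⊔preds=[-5,3]  new=[-5,3]  old=[-3,-2]  +wl: 
  step 4. node 3  ⊔preds=[-5,5]  new=[-5,5]  old=⊥  +wl: 2
  step 5. node 4  ⊔preds=[-5,5]  new=[-5,4]  old=⊥  +wl: 3
  step 6. node 5  ⊔preds=[-5,3]  new=[-5,2]  old=[-5,-1]  +wl: 1
  step 7. node 6  ⊔preds=[-5,5]  new=[-3,5]  old=⊥  +wl: 5
  step 8. node 0  ⊔preds=[-5,5]  new=[-5,5]  stable
  step 9. node 2  ⊔preds=[-5,5]  new=[-5,5]  old=[-5,3]  +wl: 6
  step 10. node 3  ⊔preds=[-5,5]  new=[-5,5]  stable
  step 11. node 1  ⊔preds=[-5,2]  new=[-5,3]  stable
  step 12. node 5  ⊔preds=[-5,5]  new=[-5,4]  old=[-5,2]  +wl: 1,2
  step 13. node 6  ⊔preds=[-5,5]  new=[-3,5]  stable
  step 14. node 1  ⊔preds=[-5,4]  new=[-5,4]  old=[-5,3]  +wl: 0,5
  step 15. node 2  ⊔preds=[-5,5]  new=[-5,5]  stable
  step 16. node 0  ⊔preds=[-5,5]  new=[-5,5]  stable
  step 17. node 5  ⊔preds=[-5,5]  new=[-5,4]  stable

Least fixpoint reached:
  node 0: [-5,5]
  node 1: [-5,4]
  node 2: [-5,5]
  node 3: [-5,5]
  node 4: [-5,4]
  node 5: [-5,4]
  node 6: [-3,5]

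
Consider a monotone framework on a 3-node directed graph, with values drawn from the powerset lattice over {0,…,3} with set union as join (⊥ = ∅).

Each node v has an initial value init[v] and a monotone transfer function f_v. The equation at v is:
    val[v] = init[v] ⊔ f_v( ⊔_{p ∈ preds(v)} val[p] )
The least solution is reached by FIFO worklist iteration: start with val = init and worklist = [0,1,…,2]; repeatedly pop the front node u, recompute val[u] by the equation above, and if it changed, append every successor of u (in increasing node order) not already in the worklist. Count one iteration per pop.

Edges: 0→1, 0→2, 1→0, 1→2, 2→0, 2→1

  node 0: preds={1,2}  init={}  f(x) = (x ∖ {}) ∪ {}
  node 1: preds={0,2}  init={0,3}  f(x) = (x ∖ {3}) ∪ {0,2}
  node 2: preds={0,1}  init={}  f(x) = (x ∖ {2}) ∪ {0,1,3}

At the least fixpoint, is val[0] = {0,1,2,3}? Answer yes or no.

Iteration log — 7 steps:
  step 1. node 0  ⊔preds={0,3}  new={0,3}  old={}  +wl: 
  step 2. node 1  ⊔preds={0,3}  new={0,2,3}  old={0,3}  +wl: 0
  step 3. node 2  ⊔preds={0,2,3}  new={0,1,3}  old={}  +wl: 1
  step 4. node 0  ⊔preds={0,1,2,3}  new={0,1,2,3}  old={0,3}  +wl: 2
  step 5. node 1  ⊔preds={0,1,2,3}  new={0,1,2,3}  old={0,2,3}  +wl: 0
  step 6. node 2  ⊔preds={0,1,2,3}  new={0,1,3}  stable
  step 7. node 0  ⊔preds={0,1,2,3}  new={0,1,2,3}  stable

Least fixpoint reached:
  node 0: {0,1,2,3}
  node 1: {0,1,2,3}
  node 2: {0,1,3}

yes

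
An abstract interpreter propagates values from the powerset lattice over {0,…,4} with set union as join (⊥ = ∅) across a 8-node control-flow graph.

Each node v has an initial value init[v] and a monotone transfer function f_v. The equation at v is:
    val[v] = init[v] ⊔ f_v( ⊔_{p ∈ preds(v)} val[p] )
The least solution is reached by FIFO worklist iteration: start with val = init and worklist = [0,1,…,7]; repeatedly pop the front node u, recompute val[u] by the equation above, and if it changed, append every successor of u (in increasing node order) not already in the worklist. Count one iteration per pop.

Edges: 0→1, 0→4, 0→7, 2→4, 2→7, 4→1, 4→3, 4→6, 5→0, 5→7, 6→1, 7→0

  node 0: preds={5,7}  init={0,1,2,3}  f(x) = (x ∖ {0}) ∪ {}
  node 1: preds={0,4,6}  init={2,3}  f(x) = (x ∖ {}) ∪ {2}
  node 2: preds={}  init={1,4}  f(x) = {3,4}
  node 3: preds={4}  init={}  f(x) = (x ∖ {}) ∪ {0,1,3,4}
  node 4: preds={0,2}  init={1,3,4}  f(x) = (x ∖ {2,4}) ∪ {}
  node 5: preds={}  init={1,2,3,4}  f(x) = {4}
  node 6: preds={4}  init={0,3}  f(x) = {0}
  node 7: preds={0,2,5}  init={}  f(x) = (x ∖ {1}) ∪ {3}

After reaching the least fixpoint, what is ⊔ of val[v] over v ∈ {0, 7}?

Iteration log — 11 steps:
  step 1. node 0  ⊔preds={1,2,3,4}  new={0,1,2,3,4}  old={0,1,2,3}  +wl: 
  step 2. node 1  ⊔preds={0,1,2,3,4}  new={0,1,2,3,4}  old={2,3}  +wl: 
  step 3. node 2  ⊔preds={}  new={1,3,4}  old={1,4}  +wl: 
  step 4. node 3  ⊔preds={1,3,4}  new={0,1,3,4}  old={}  +wl: 
  step 5. node 4  ⊔preds={0,1,2,3,4}  new={0,1,3,4}  old={1,3,4}  +wl: 1,3
  step 6. node 5  ⊔preds={}  new={1,2,3,4}  stable
  step 7. node 6  ⊔preds={0,1,3,4}  new={0,3}  stable
  step 8. node 7  ⊔preds={0,1,2,3,4}  new={0,2,3,4}  old={}  +wl: 0
  step 9. node 1  ⊔preds={0,1,2,3,4}  new={0,1,2,3,4}  stable
  step 10. node 3  ⊔preds={0,1,3,4}  new={0,1,3,4}  stable
  step 11. node 0  ⊔preds={0,1,2,3,4}  new={0,1,2,3,4}  stable

Least fixpoint reached:
  node 0: {0,1,2,3,4}
  node 1: {0,1,2,3,4}
  node 2: {1,3,4}
  node 3: {0,1,3,4}
  node 4: {0,1,3,4}
  node 5: {1,2,3,4}
  node 6: {0,3}
  node 7: {0,2,3,4}

{0,1,2,3,4}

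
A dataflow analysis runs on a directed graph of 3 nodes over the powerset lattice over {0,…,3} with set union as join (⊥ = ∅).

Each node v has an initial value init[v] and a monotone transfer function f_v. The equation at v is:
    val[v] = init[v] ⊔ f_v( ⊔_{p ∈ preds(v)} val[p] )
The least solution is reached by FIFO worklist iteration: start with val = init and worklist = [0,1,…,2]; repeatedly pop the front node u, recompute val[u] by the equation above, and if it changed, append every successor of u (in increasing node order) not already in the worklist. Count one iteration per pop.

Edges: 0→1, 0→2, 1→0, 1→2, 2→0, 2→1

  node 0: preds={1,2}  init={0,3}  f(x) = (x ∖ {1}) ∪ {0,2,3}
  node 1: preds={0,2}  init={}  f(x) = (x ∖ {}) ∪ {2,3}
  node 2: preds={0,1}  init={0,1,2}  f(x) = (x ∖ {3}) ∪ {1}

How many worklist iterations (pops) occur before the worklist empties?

Iteration log — 4 steps:
  step 1. node 0  ⊔preds={0,1,2}  new={0,2,3}  old={0,3}  +wl: 
  step 2. node 1  ⊔preds={0,1,2,3}  new={0,1,2,3}  old={}  +wl: 0
  step 3. node 2  ⊔preds={0,1,2,3}  new={0,1,2}  stable
  step 4. node 0  ⊔preds={0,1,2,3}  new={0,2,3}  stable

Least fixpoint reached:
  node 0: {0,2,3}
  node 1: {0,1,2,3}
  node 2: {0,1,2}

4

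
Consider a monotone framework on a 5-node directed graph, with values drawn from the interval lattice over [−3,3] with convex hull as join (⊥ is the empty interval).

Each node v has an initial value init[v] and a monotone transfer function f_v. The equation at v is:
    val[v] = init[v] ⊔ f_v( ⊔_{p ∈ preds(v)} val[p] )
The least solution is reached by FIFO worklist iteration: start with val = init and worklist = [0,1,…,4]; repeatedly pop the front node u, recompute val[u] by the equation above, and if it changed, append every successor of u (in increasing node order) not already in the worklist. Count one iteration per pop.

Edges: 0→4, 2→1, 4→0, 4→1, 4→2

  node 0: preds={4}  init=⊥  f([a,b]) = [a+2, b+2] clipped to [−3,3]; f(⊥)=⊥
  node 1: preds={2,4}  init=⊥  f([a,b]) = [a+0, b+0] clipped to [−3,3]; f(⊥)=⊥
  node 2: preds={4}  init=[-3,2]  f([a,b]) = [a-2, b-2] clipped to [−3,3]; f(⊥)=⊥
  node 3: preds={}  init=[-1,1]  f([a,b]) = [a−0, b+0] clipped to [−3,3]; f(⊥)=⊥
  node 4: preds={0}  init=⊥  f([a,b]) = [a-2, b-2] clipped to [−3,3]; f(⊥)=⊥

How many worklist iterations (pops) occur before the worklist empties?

5

Iteration log — 5 steps:
  step 1. node 0  ⊔preds=⊥  new=⊥  stable
  step 2. node 1  ⊔preds=[-3,2]  new=[-3,2]  old=⊥  +wl: 
  step 3. node 2  ⊔preds=⊥  new=[-3,2]  stable
  step 4. node 3  ⊔preds=⊥  new=[-1,1]  stable
  step 5. node 4  ⊔preds=⊥  new=⊥  stable

Least fixpoint reached:
  node 0: ⊥
  node 1: [-3,2]
  node 2: [-3,2]
  node 3: [-1,1]
  node 4: ⊥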